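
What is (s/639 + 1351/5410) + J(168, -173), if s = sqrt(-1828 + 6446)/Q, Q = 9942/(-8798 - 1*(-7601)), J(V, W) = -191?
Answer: -1031959/5410 - 133*sqrt(4618)/705882 ≈ -190.76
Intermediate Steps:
Q = -3314/399 (Q = 9942/(-8798 + 7601) = 9942/(-1197) = 9942*(-1/1197) = -3314/399 ≈ -8.3058)
s = -399*sqrt(4618)/3314 (s = sqrt(-1828 + 6446)/(-3314/399) = sqrt(4618)*(-399/3314) = -399*sqrt(4618)/3314 ≈ -8.1818)
(s/639 + 1351/5410) + J(168, -173) = (-399*sqrt(4618)/3314/639 + 1351/5410) - 191 = (-399*sqrt(4618)/3314*(1/639) + 1351*(1/5410)) - 191 = (-133*sqrt(4618)/705882 + 1351/5410) - 191 = (1351/5410 - 133*sqrt(4618)/705882) - 191 = -1031959/5410 - 133*sqrt(4618)/705882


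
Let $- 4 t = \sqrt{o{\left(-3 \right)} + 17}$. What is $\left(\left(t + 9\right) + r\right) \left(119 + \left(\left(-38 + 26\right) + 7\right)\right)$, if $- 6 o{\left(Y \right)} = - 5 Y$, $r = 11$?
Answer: $2280 - \frac{57 \sqrt{58}}{4} \approx 2171.5$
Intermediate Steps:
$o{\left(Y \right)} = \frac{5 Y}{6}$ ($o{\left(Y \right)} = - \frac{\left(-5\right) Y}{6} = \frac{5 Y}{6}$)
$t = - \frac{\sqrt{58}}{8}$ ($t = - \frac{\sqrt{\frac{5}{6} \left(-3\right) + 17}}{4} = - \frac{\sqrt{- \frac{5}{2} + 17}}{4} = - \frac{\sqrt{\frac{29}{2}}}{4} = - \frac{\frac{1}{2} \sqrt{58}}{4} = - \frac{\sqrt{58}}{8} \approx -0.95197$)
$\left(\left(t + 9\right) + r\right) \left(119 + \left(\left(-38 + 26\right) + 7\right)\right) = \left(\left(- \frac{\sqrt{58}}{8} + 9\right) + 11\right) \left(119 + \left(\left(-38 + 26\right) + 7\right)\right) = \left(\left(9 - \frac{\sqrt{58}}{8}\right) + 11\right) \left(119 + \left(-12 + 7\right)\right) = \left(20 - \frac{\sqrt{58}}{8}\right) \left(119 - 5\right) = \left(20 - \frac{\sqrt{58}}{8}\right) 114 = 2280 - \frac{57 \sqrt{58}}{4}$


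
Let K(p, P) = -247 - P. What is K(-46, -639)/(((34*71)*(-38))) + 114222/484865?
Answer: 2571936356/11119409045 ≈ 0.23130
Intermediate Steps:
K(-46, -639)/(((34*71)*(-38))) + 114222/484865 = (-247 - 1*(-639))/(((34*71)*(-38))) + 114222/484865 = (-247 + 639)/((2414*(-38))) + 114222*(1/484865) = 392/(-91732) + 114222/484865 = 392*(-1/91732) + 114222/484865 = -98/22933 + 114222/484865 = 2571936356/11119409045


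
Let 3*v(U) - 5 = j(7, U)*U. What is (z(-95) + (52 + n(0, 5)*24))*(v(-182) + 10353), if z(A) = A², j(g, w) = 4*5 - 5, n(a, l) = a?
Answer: 257187718/3 ≈ 8.5729e+7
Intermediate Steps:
j(g, w) = 15 (j(g, w) = 20 - 5 = 15)
v(U) = 5/3 + 5*U (v(U) = 5/3 + (15*U)/3 = 5/3 + 5*U)
(z(-95) + (52 + n(0, 5)*24))*(v(-182) + 10353) = ((-95)² + (52 + 0*24))*((5/3 + 5*(-182)) + 10353) = (9025 + (52 + 0))*((5/3 - 910) + 10353) = (9025 + 52)*(-2725/3 + 10353) = 9077*(28334/3) = 257187718/3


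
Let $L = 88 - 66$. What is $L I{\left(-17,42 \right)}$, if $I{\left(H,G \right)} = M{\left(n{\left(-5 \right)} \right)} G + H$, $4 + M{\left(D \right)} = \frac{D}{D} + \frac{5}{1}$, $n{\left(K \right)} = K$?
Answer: $1474$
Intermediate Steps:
$L = 22$
$M{\left(D \right)} = 2$ ($M{\left(D \right)} = -4 + \left(\frac{D}{D} + \frac{5}{1}\right) = -4 + \left(1 + 5 \cdot 1\right) = -4 + \left(1 + 5\right) = -4 + 6 = 2$)
$I{\left(H,G \right)} = H + 2 G$ ($I{\left(H,G \right)} = 2 G + H = H + 2 G$)
$L I{\left(-17,42 \right)} = 22 \left(-17 + 2 \cdot 42\right) = 22 \left(-17 + 84\right) = 22 \cdot 67 = 1474$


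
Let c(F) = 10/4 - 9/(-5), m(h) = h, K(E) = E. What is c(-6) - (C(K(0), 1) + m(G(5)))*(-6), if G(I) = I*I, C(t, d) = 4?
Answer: 1783/10 ≈ 178.30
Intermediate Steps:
G(I) = I**2
c(F) = 43/10 (c(F) = 10*(1/4) - 9*(-1/5) = 5/2 + 9/5 = 43/10)
c(-6) - (C(K(0), 1) + m(G(5)))*(-6) = 43/10 - (4 + 5**2)*(-6) = 43/10 - (4 + 25)*(-6) = 43/10 - 29*(-6) = 43/10 - 1*(-174) = 43/10 + 174 = 1783/10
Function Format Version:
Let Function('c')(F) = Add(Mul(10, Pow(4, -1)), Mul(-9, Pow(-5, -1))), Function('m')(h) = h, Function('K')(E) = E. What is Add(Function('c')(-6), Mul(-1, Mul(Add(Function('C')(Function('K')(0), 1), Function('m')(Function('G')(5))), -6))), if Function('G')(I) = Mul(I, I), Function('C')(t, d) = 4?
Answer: Rational(1783, 10) ≈ 178.30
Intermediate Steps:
Function('G')(I) = Pow(I, 2)
Function('c')(F) = Rational(43, 10) (Function('c')(F) = Add(Mul(10, Rational(1, 4)), Mul(-9, Rational(-1, 5))) = Add(Rational(5, 2), Rational(9, 5)) = Rational(43, 10))
Add(Function('c')(-6), Mul(-1, Mul(Add(Function('C')(Function('K')(0), 1), Function('m')(Function('G')(5))), -6))) = Add(Rational(43, 10), Mul(-1, Mul(Add(4, Pow(5, 2)), -6))) = Add(Rational(43, 10), Mul(-1, Mul(Add(4, 25), -6))) = Add(Rational(43, 10), Mul(-1, Mul(29, -6))) = Add(Rational(43, 10), Mul(-1, -174)) = Add(Rational(43, 10), 174) = Rational(1783, 10)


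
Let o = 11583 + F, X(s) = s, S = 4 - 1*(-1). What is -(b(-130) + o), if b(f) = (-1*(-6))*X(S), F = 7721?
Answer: -19334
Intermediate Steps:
S = 5 (S = 4 + 1 = 5)
b(f) = 30 (b(f) = -1*(-6)*5 = 6*5 = 30)
o = 19304 (o = 11583 + 7721 = 19304)
-(b(-130) + o) = -(30 + 19304) = -1*19334 = -19334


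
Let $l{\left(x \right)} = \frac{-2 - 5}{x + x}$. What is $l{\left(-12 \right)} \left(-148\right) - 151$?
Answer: $- \frac{1165}{6} \approx -194.17$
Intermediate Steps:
$l{\left(x \right)} = - \frac{7}{2 x}$
$l{\left(-12 \right)} \left(-148\right) - 151 = - \frac{7}{2 \left(-12\right)} \left(-148\right) - 151 = \left(- \frac{7}{2}\right) \left(- \frac{1}{12}\right) \left(-148\right) - 151 = \frac{7}{24} \left(-148\right) - 151 = - \frac{259}{6} - 151 = - \frac{1165}{6}$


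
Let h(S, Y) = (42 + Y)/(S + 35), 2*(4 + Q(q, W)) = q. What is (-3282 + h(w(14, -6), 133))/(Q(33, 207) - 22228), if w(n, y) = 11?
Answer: 150797/1021913 ≈ 0.14756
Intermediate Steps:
Q(q, W) = -4 + q/2
h(S, Y) = (42 + Y)/(35 + S)
(-3282 + h(w(14, -6), 133))/(Q(33, 207) - 22228) = (-3282 + (42 + 133)/(35 + 11))/((-4 + (1/2)*33) - 22228) = (-3282 + 175/46)/((-4 + 33/2) - 22228) = (-3282 + (1/46)*175)/(25/2 - 22228) = (-3282 + 175/46)/(-44431/2) = -150797/46*(-2/44431) = 150797/1021913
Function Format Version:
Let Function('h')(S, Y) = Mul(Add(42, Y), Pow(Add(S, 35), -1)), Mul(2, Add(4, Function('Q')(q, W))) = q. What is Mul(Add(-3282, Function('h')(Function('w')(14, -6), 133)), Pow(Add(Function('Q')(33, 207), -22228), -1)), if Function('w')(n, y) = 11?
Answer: Rational(150797, 1021913) ≈ 0.14756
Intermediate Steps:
Function('Q')(q, W) = Add(-4, Mul(Rational(1, 2), q))
Function('h')(S, Y) = Mul(Pow(Add(35, S), -1), Add(42, Y)) (Function('h')(S, Y) = Mul(Add(42, Y), Pow(Add(35, S), -1)) = Mul(Pow(Add(35, S), -1), Add(42, Y)))
Mul(Add(-3282, Function('h')(Function('w')(14, -6), 133)), Pow(Add(Function('Q')(33, 207), -22228), -1)) = Mul(Add(-3282, Mul(Pow(Add(35, 11), -1), Add(42, 133))), Pow(Add(Add(-4, Mul(Rational(1, 2), 33)), -22228), -1)) = Mul(Add(-3282, Mul(Pow(46, -1), 175)), Pow(Add(Add(-4, Rational(33, 2)), -22228), -1)) = Mul(Add(-3282, Mul(Rational(1, 46), 175)), Pow(Add(Rational(25, 2), -22228), -1)) = Mul(Add(-3282, Rational(175, 46)), Pow(Rational(-44431, 2), -1)) = Mul(Rational(-150797, 46), Rational(-2, 44431)) = Rational(150797, 1021913)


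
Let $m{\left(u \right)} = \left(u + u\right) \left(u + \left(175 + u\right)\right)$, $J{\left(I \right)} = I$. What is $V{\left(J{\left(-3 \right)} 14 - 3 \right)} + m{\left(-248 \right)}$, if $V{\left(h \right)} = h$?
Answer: $159171$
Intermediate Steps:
$m{\left(u \right)} = 2 u \left(175 + 2 u\right)$
$V{\left(J{\left(-3 \right)} 14 - 3 \right)} + m{\left(-248 \right)} = \left(\left(-3\right) 14 - 3\right) + 2 \left(-248\right) \left(175 + 2 \left(-248\right)\right) = \left(-42 - 3\right) + 2 \left(-248\right) \left(175 - 496\right) = -45 + 2 \left(-248\right) \left(-321\right) = -45 + 159216 = 159171$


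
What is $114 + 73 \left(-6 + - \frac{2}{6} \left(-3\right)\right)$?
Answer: $-251$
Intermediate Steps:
$114 + 73 \left(-6 + - \frac{2}{6} \left(-3\right)\right) = 114 + 73 \left(-6 + \left(-2\right) \frac{1}{6} \left(-3\right)\right) = 114 + 73 \left(-6 - -1\right) = 114 + 73 \left(-6 + 1\right) = 114 + 73 \left(-5\right) = 114 - 365 = -251$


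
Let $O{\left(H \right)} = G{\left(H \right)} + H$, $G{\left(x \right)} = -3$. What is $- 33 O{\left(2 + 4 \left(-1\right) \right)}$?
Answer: $165$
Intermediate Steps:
$O{\left(H \right)} = -3 + H$
$- 33 O{\left(2 + 4 \left(-1\right) \right)} = - 33 \left(-3 + \left(2 + 4 \left(-1\right)\right)\right) = - 33 \left(-3 + \left(2 - 4\right)\right) = - 33 \left(-3 - 2\right) = \left(-33\right) \left(-5\right) = 165$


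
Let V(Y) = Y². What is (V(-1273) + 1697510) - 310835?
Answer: 3007204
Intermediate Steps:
(V(-1273) + 1697510) - 310835 = ((-1273)² + 1697510) - 310835 = (1620529 + 1697510) - 310835 = 3318039 - 310835 = 3007204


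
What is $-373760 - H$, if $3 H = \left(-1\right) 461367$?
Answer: $-219971$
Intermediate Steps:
$H = -153789$ ($H = \frac{\left(-1\right) 461367}{3} = \frac{1}{3} \left(-461367\right) = -153789$)
$-373760 - H = -373760 - -153789 = -373760 + 153789 = -219971$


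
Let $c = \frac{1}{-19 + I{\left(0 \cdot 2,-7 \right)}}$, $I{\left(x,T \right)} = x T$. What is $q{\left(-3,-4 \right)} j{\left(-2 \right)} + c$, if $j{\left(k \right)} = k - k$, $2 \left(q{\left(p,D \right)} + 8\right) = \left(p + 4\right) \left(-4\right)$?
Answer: $- \frac{1}{19} \approx -0.052632$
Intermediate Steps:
$q{\left(p,D \right)} = -16 - 2 p$ ($q{\left(p,D \right)} = -8 + \frac{\left(p + 4\right) \left(-4\right)}{2} = -8 + \frac{\left(4 + p\right) \left(-4\right)}{2} = -8 + \frac{-16 - 4 p}{2} = -8 - \left(8 + 2 p\right) = -16 - 2 p$)
$I{\left(x,T \right)} = T x$
$j{\left(k \right)} = 0$
$c = - \frac{1}{19}$ ($c = \frac{1}{-19 - 7 \cdot 0 \cdot 2} = \frac{1}{-19 - 0} = \frac{1}{-19 + 0} = \frac{1}{-19} = - \frac{1}{19} \approx -0.052632$)
$q{\left(-3,-4 \right)} j{\left(-2 \right)} + c = \left(-16 - -6\right) 0 - \frac{1}{19} = \left(-16 + 6\right) 0 - \frac{1}{19} = \left(-10\right) 0 - \frac{1}{19} = 0 - \frac{1}{19} = - \frac{1}{19}$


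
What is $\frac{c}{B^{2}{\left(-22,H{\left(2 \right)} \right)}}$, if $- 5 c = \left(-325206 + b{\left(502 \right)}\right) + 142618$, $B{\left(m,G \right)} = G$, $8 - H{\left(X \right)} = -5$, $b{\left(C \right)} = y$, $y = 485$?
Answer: $\frac{182103}{845} \approx 215.51$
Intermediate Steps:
$b{\left(C \right)} = 485$
$H{\left(X \right)} = 13$ ($H{\left(X \right)} = 8 - -5 = 8 + 5 = 13$)
$c = \frac{182103}{5}$ ($c = - \frac{\left(-325206 + 485\right) + 142618}{5} = - \frac{-324721 + 142618}{5} = \left(- \frac{1}{5}\right) \left(-182103\right) = \frac{182103}{5} \approx 36421.0$)
$\frac{c}{B^{2}{\left(-22,H{\left(2 \right)} \right)}} = \frac{182103}{5 \cdot 13^{2}} = \frac{182103}{5 \cdot 169} = \frac{182103}{5} \cdot \frac{1}{169} = \frac{182103}{845}$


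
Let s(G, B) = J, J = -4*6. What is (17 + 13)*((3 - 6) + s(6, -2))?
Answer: -810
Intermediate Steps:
J = -24
s(G, B) = -24
(17 + 13)*((3 - 6) + s(6, -2)) = (17 + 13)*((3 - 6) - 24) = 30*(-3 - 24) = 30*(-27) = -810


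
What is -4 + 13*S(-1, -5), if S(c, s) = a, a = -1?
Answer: -17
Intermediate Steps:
S(c, s) = -1
-4 + 13*S(-1, -5) = -4 + 13*(-1) = -4 - 13 = -17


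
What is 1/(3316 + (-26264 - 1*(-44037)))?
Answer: 1/21089 ≈ 4.7418e-5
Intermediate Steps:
1/(3316 + (-26264 - 1*(-44037))) = 1/(3316 + (-26264 + 44037)) = 1/(3316 + 17773) = 1/21089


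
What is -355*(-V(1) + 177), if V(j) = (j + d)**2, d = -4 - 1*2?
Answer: -53960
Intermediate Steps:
d = -6 (d = -4 - 2 = -6)
V(j) = (-6 + j)**2 (V(j) = (j - 6)**2 = (-6 + j)**2)
-355*(-V(1) + 177) = -355*(-(-6 + 1)**2 + 177) = -355*(-1*(-5)**2 + 177) = -355*(-1*25 + 177) = -355*(-25 + 177) = -355*152 = -53960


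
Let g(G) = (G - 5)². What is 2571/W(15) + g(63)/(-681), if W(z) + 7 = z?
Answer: 1723939/5448 ≈ 316.44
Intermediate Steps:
g(G) = (-5 + G)²
W(z) = -7 + z
2571/W(15) + g(63)/(-681) = 2571/(-7 + 15) + (-5 + 63)²/(-681) = 2571/8 + 58²*(-1/681) = 2571*(⅛) + 3364*(-1/681) = 2571/8 - 3364/681 = 1723939/5448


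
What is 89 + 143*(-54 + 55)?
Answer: 232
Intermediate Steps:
89 + 143*(-54 + 55) = 89 + 143*1 = 89 + 143 = 232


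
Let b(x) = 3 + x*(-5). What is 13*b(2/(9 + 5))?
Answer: 208/7 ≈ 29.714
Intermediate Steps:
b(x) = 3 - 5*x
13*b(2/(9 + 5)) = 13*(3 - 5*2/(9 + 5)) = 13*(3 - 5*2/14) = 13*(3 - 5*⅐) = 13*(3 - 5/7) = 13*(16/7) = 208/7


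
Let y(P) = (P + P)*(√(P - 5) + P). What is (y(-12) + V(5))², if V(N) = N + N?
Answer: 79012 - 14304*I*√17 ≈ 79012.0 - 58977.0*I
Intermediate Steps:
V(N) = 2*N
y(P) = 2*P*(P + √(-5 + P)) (y(P) = (2*P)*(√(-5 + P) + P) = (2*P)*(P + √(-5 + P)) = 2*P*(P + √(-5 + P)))
(y(-12) + V(5))² = (2*(-12)*(-12 + √(-5 - 12)) + 2*5)² = (2*(-12)*(-12 + √(-17)) + 10)² = (2*(-12)*(-12 + I*√17) + 10)² = ((288 - 24*I*√17) + 10)² = (298 - 24*I*√17)²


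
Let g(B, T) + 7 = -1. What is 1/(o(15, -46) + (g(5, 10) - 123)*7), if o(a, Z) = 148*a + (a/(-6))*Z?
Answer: 1/1418 ≈ 0.00070522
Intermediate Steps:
g(B, T) = -8 (g(B, T) = -7 - 1 = -8)
o(a, Z) = 148*a - Z*a/6 (o(a, Z) = 148*a + (a*(-⅙))*Z = 148*a + (-a/6)*Z = 148*a - Z*a/6)
1/(o(15, -46) + (g(5, 10) - 123)*7) = 1/((⅙)*15*(888 - 1*(-46)) + (-8 - 123)*7) = 1/((⅙)*15*(888 + 46) - 131*7) = 1/((⅙)*15*934 - 917) = 1/(2335 - 917) = 1/1418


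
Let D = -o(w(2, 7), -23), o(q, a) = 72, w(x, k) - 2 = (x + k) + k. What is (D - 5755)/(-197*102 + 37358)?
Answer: -5827/17264 ≈ -0.33752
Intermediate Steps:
w(x, k) = 2 + x + 2*k (w(x, k) = 2 + ((x + k) + k) = 2 + ((k + x) + k) = 2 + (x + 2*k) = 2 + x + 2*k)
D = -72 (D = -1*72 = -72)
(D - 5755)/(-197*102 + 37358) = (-72 - 5755)/(-197*102 + 37358) = -5827/(-20094 + 37358) = -5827/17264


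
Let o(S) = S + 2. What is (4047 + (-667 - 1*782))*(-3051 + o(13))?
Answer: -7887528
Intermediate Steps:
o(S) = 2 + S
(4047 + (-667 - 1*782))*(-3051 + o(13)) = (4047 + (-667 - 1*782))*(-3051 + (2 + 13)) = (4047 + (-667 - 782))*(-3051 + 15) = (4047 - 1449)*(-3036) = 2598*(-3036) = -7887528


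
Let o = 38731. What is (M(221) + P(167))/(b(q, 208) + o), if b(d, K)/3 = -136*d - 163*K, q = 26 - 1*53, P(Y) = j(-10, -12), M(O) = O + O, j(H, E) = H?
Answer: -432/51965 ≈ -0.0083133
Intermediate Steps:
M(O) = 2*O
P(Y) = -10
q = -27 (q = 26 - 53 = -27)
b(d, K) = -489*K - 408*d (b(d, K) = 3*(-136*d - 163*K) = 3*(-163*K - 136*d) = -489*K - 408*d)
(M(221) + P(167))/(b(q, 208) + o) = (2*221 - 10)/((-489*208 - 408*(-27)) + 38731) = (442 - 10)/((-101712 + 11016) + 38731) = 432/(-90696 + 38731) = 432/(-51965) = 432*(-1/51965) = -432/51965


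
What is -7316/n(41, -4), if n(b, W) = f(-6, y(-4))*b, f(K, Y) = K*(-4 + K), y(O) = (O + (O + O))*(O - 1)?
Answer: -1829/615 ≈ -2.9740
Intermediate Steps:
y(O) = 3*O*(-1 + O) (y(O) = (O + 2*O)*(-1 + O) = (3*O)*(-1 + O) = 3*O*(-1 + O))
n(b, W) = 60*b (n(b, W) = (-6*(-4 - 6))*b = (-6*(-10))*b = 60*b)
-7316/n(41, -4) = -7316/(60*41) = -7316/2460 = -7316*1/2460 = -1829/615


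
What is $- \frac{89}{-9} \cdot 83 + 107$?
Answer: $\frac{8350}{9} \approx 927.78$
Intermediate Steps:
$- \frac{89}{-9} \cdot 83 + 107 = \left(-89\right) \left(- \frac{1}{9}\right) 83 + 107 = \frac{89}{9} \cdot 83 + 107 = \frac{7387}{9} + 107 = \frac{8350}{9}$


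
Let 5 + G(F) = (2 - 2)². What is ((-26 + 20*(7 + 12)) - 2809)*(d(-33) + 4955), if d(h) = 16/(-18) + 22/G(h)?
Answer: -109363867/9 ≈ -1.2152e+7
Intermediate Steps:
G(F) = -5 (G(F) = -5 + (2 - 2)² = -5 + 0² = -5 + 0 = -5)
d(h) = -238/45 (d(h) = 16/(-18) + 22/(-5) = 16*(-1/18) + 22*(-⅕) = -8/9 - 22/5 = -238/45)
((-26 + 20*(7 + 12)) - 2809)*(d(-33) + 4955) = ((-26 + 20*(7 + 12)) - 2809)*(-238/45 + 4955) = ((-26 + 20*19) - 2809)*(222737/45) = ((-26 + 380) - 2809)*(222737/45) = (354 - 2809)*(222737/45) = -2455*222737/45 = -109363867/9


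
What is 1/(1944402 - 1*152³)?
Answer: -1/1567406 ≈ -6.3800e-7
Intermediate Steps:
1/(1944402 - 1*152³) = 1/(1944402 - 1*3511808) = 1/(1944402 - 3511808) = 1/(-1567406) = -1/1567406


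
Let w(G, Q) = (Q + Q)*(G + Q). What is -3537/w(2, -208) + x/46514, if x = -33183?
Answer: -115698861/153310144 ≈ -0.75467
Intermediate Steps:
w(G, Q) = 2*Q*(G + Q) (w(G, Q) = (2*Q)*(G + Q) = 2*Q*(G + Q))
-3537/w(2, -208) + x/46514 = -3537*(-1/(416*(2 - 208))) - 33183/46514 = -3537/(2*(-208)*(-206)) - 33183*1/46514 = -3537/85696 - 33183/46514 = -115698861/153310144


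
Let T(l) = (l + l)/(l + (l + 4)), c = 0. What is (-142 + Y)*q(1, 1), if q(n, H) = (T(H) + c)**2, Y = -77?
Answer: -73/3 ≈ -24.333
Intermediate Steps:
T(l) = 2*l/(4 + 2*l) (T(l) = (2*l)/(l + (4 + l)) = (2*l)/(4 + 2*l) = 2*l/(4 + 2*l))
q(n, H) = H**2/(2 + H)**2 (q(n, H) = (H/(2 + H) + 0)**2 = (H/(2 + H))**2 = H**2/(2 + H)**2)
(-142 + Y)*q(1, 1) = (-142 - 77)*(1**2/(2 + 1)**2) = -219/3**2 = -219/9 = -219*1/9 = -73/3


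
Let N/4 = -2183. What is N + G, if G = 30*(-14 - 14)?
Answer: -9572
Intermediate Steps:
N = -8732 (N = 4*(-2183) = -8732)
G = -840 (G = 30*(-28) = -840)
N + G = -8732 - 840 = -9572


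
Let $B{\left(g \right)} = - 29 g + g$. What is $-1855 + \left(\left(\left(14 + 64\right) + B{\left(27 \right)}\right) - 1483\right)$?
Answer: $-4016$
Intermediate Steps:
$B{\left(g \right)} = - 28 g$
$-1855 + \left(\left(\left(14 + 64\right) + B{\left(27 \right)}\right) - 1483\right) = -1855 + \left(\left(\left(14 + 64\right) - 756\right) - 1483\right) = -1855 + \left(\left(78 - 756\right) - 1483\right) = -1855 - 2161 = -4016$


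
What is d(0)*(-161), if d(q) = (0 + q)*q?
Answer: 0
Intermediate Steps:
d(q) = q**2 (d(q) = q*q = q**2)
d(0)*(-161) = 0**2*(-161) = 0*(-161) = 0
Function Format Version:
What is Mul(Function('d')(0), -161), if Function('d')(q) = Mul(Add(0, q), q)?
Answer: 0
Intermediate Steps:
Function('d')(q) = Pow(q, 2) (Function('d')(q) = Mul(q, q) = Pow(q, 2))
Mul(Function('d')(0), -161) = Mul(Pow(0, 2), -161) = Mul(0, -161) = 0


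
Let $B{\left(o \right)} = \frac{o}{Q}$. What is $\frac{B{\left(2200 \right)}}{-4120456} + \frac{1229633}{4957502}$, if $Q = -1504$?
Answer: $\frac{476265656885437}{1920153872925728} \approx 0.24804$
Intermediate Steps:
$B{\left(o \right)} = - \frac{o}{1504}$ ($B{\left(o \right)} = \frac{o}{-1504} = o \left(- \frac{1}{1504}\right) = - \frac{o}{1504}$)
$\frac{B{\left(2200 \right)}}{-4120456} + \frac{1229633}{4957502} = \frac{\left(- \frac{1}{1504}\right) 2200}{-4120456} + \frac{1229633}{4957502} = \left(- \frac{275}{188}\right) \left(- \frac{1}{4120456}\right) + 1229633 \cdot \frac{1}{4957502} = \frac{275}{774645728} + \frac{1229633}{4957502} = \frac{476265656885437}{1920153872925728}$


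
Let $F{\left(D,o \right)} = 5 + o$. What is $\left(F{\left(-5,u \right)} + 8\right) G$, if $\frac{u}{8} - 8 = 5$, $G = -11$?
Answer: $-1287$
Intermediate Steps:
$u = 104$ ($u = 64 + 8 \cdot 5 = 64 + 40 = 104$)
$\left(F{\left(-5,u \right)} + 8\right) G = \left(\left(5 + 104\right) + 8\right) \left(-11\right) = \left(109 + 8\right) \left(-11\right) = 117 \left(-11\right) = -1287$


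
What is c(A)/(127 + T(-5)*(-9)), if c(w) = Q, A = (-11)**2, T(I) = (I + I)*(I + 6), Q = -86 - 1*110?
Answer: -28/31 ≈ -0.90323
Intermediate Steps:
Q = -196 (Q = -86 - 110 = -196)
T(I) = 2*I*(6 + I) (T(I) = (2*I)*(6 + I) = 2*I*(6 + I))
A = 121
c(w) = -196
c(A)/(127 + T(-5)*(-9)) = -196/(127 + (2*(-5)*(6 - 5))*(-9)) = -196/(127 + (2*(-5)*1)*(-9)) = -196/(127 - 10*(-9)) = -196/(127 + 90) = -196/217 = -196*1/217 = -28/31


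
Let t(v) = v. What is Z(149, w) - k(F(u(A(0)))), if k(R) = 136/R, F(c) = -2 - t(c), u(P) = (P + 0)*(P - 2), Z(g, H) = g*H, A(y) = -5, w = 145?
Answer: 799521/37 ≈ 21609.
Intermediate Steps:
Z(g, H) = H*g
u(P) = P*(-2 + P)
F(c) = -2 - c
Z(149, w) - k(F(u(A(0)))) = 145*149 - 136/(-2 - (-5)*(-2 - 5)) = 21605 - 136/(-2 - (-5)*(-7)) = 21605 - 136/(-2 - 1*35) = 21605 - 136/(-2 - 35) = 21605 - 136/(-37) = 21605 - 136*(-1)/37 = 21605 - 1*(-136/37) = 21605 + 136/37 = 799521/37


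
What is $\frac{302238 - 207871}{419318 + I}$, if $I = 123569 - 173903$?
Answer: $\frac{13481}{52712} \approx 0.25575$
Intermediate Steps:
$I = -50334$
$\frac{302238 - 207871}{419318 + I} = \frac{302238 - 207871}{419318 - 50334} = \frac{94367}{368984} = 94367 \cdot \frac{1}{368984} = \frac{13481}{52712}$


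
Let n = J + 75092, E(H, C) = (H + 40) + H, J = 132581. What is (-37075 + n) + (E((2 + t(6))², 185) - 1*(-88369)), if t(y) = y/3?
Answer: 259039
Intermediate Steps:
t(y) = y/3 (t(y) = y*(⅓) = y/3)
E(H, C) = 40 + 2*H (E(H, C) = (40 + H) + H = 40 + 2*H)
n = 207673 (n = 132581 + 75092 = 207673)
(-37075 + n) + (E((2 + t(6))², 185) - 1*(-88369)) = (-37075 + 207673) + ((40 + 2*(2 + (⅓)*6)²) - 1*(-88369)) = 170598 + ((40 + 2*(2 + 2)²) + 88369) = 170598 + ((40 + 2*4²) + 88369) = 170598 + ((40 + 2*16) + 88369) = 170598 + ((40 + 32) + 88369) = 170598 + (72 + 88369) = 170598 + 88441 = 259039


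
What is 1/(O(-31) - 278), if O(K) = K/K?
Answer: -1/277 ≈ -0.0036101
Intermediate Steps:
O(K) = 1
1/(O(-31) - 278) = 1/(1 - 278) = 1/(-277) = -1/277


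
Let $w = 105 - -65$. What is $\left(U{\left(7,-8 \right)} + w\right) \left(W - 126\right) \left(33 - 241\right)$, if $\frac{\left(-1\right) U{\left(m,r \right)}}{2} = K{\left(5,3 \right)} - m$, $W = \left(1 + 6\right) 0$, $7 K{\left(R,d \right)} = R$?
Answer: $4784832$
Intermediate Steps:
$K{\left(R,d \right)} = \frac{R}{7}$
$W = 0$ ($W = 7 \cdot 0 = 0$)
$w = 170$ ($w = 105 + 65 = 170$)
$U{\left(m,r \right)} = - \frac{10}{7} + 2 m$ ($U{\left(m,r \right)} = - 2 \left(\frac{1}{7} \cdot 5 - m\right) = - 2 \left(\frac{5}{7} - m\right) = - \frac{10}{7} + 2 m$)
$\left(U{\left(7,-8 \right)} + w\right) \left(W - 126\right) \left(33 - 241\right) = \left(\left(- \frac{10}{7} + 2 \cdot 7\right) + 170\right) \left(0 - 126\right) \left(33 - 241\right) = \left(\left(- \frac{10}{7} + 14\right) + 170\right) \left(-126\right) \left(-208\right) = \left(\frac{88}{7} + 170\right) \left(-126\right) \left(-208\right) = \frac{1278}{7} \left(-126\right) \left(-208\right) = \left(-23004\right) \left(-208\right) = 4784832$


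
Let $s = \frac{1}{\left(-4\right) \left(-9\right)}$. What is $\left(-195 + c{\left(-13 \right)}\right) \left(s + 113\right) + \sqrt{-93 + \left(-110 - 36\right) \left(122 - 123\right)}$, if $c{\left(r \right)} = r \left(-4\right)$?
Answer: $- \frac{581867}{36} + \sqrt{53} \approx -16156.0$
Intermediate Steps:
$c{\left(r \right)} = - 4 r$
$s = \frac{1}{36} \approx 0.027778$
$\left(-195 + c{\left(-13 \right)}\right) \left(s + 113\right) + \sqrt{-93 + \left(-110 - 36\right) \left(122 - 123\right)} = \left(-195 - -52\right) \left(\frac{1}{36} + 113\right) + \sqrt{-93 + \left(-110 - 36\right) \left(122 - 123\right)} = \left(-195 + 52\right) \frac{4069}{36} + \sqrt{-93 - -146} = \left(-143\right) \frac{4069}{36} + \sqrt{-93 + 146} = - \frac{581867}{36} + \sqrt{53}$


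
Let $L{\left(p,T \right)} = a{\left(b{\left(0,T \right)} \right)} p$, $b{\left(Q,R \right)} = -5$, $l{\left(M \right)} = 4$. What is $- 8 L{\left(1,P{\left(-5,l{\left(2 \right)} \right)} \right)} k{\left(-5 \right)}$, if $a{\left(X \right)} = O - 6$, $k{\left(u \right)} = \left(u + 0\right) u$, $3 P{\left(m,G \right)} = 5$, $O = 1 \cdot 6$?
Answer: $0$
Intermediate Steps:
$O = 6$
$P{\left(m,G \right)} = \frac{5}{3}$ ($P{\left(m,G \right)} = \frac{1}{3} \cdot 5 = \frac{5}{3}$)
$k{\left(u \right)} = u^{2}$ ($k{\left(u \right)} = u u = u^{2}$)
$a{\left(X \right)} = 0$ ($a{\left(X \right)} = 6 - 6 = 0$)
$L{\left(p,T \right)} = 0$ ($L{\left(p,T \right)} = 0 p = 0$)
$- 8 L{\left(1,P{\left(-5,l{\left(2 \right)} \right)} \right)} k{\left(-5 \right)} = \left(-8\right) 0 \left(-5\right)^{2} = 0 \cdot 25 = 0$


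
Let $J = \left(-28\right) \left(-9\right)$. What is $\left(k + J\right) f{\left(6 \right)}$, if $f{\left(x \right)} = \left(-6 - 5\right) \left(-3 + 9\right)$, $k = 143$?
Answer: $-26070$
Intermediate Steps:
$f{\left(x \right)} = -66$ ($f{\left(x \right)} = \left(-11\right) 6 = -66$)
$J = 252$
$\left(k + J\right) f{\left(6 \right)} = \left(143 + 252\right) \left(-66\right) = 395 \left(-66\right) = -26070$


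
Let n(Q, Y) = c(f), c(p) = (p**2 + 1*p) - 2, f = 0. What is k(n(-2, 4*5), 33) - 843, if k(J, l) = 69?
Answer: -774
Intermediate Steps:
c(p) = -2 + p + p**2 (c(p) = (p**2 + p) - 2 = (p + p**2) - 2 = -2 + p + p**2)
n(Q, Y) = -2 (n(Q, Y) = -2 + 0 + 0**2 = -2 + 0 + 0 = -2)
k(n(-2, 4*5), 33) - 843 = 69 - 843 = -774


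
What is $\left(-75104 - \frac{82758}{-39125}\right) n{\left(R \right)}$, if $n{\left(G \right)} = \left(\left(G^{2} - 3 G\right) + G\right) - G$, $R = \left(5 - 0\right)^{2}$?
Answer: $- \frac{64643947324}{1565} \approx -4.1306 \cdot 10^{7}$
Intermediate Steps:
$R = 25$ ($R = \left(5 + 0\right)^{2} = 5^{2} = 25$)
$n{\left(G \right)} = G^{2} - 3 G$ ($n{\left(G \right)} = \left(G^{2} - 2 G\right) - G = G^{2} - 3 G$)
$\left(-75104 - \frac{82758}{-39125}\right) n{\left(R \right)} = \left(-75104 - \frac{82758}{-39125}\right) 25 \left(-3 + 25\right) = \left(-75104 - 82758 \left(- \frac{1}{39125}\right)\right) 25 \cdot 22 = \left(-75104 - - \frac{82758}{39125}\right) 550 = \left(-75104 + \frac{82758}{39125}\right) 550 = \left(- \frac{2938361242}{39125}\right) 550 = - \frac{64643947324}{1565}$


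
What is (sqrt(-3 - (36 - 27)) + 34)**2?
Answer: 1144 + 136*I*sqrt(3) ≈ 1144.0 + 235.56*I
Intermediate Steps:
(sqrt(-3 - (36 - 27)) + 34)**2 = (sqrt(-3 - 1*9) + 34)**2 = (sqrt(-3 - 9) + 34)**2 = (sqrt(-12) + 34)**2 = (2*I*sqrt(3) + 34)**2 = (34 + 2*I*sqrt(3))**2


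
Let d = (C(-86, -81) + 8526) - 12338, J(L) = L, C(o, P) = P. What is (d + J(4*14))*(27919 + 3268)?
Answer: -119664519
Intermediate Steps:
d = -3893 (d = (-81 + 8526) - 12338 = 8445 - 12338 = -3893)
(d + J(4*14))*(27919 + 3268) = (-3893 + 4*14)*(27919 + 3268) = (-3893 + 56)*31187 = -3837*31187 = -119664519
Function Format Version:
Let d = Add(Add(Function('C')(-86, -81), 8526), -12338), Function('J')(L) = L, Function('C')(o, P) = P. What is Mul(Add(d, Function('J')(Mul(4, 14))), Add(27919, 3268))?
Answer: -119664519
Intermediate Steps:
d = -3893 (d = Add(Add(-81, 8526), -12338) = Add(8445, -12338) = -3893)
Mul(Add(d, Function('J')(Mul(4, 14))), Add(27919, 3268)) = Mul(Add(-3893, Mul(4, 14)), Add(27919, 3268)) = Mul(Add(-3893, 56), 31187) = Mul(-3837, 31187) = -119664519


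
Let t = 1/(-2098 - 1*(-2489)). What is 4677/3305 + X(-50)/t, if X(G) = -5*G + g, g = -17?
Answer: 301100092/3305 ≈ 91104.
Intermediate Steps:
X(G) = -17 - 5*G (X(G) = -5*G - 17 = -17 - 5*G)
t = 1/391 (t = 1/(-2098 + 2489) = 1/391 ≈ 0.0025575)
4677/3305 + X(-50)/t = 4677/3305 + (-17 - 5*(-50))/(1/391) = 4677*(1/3305) + (-17 + 250)*391 = 4677/3305 + 233*391 = 4677/3305 + 91103 = 301100092/3305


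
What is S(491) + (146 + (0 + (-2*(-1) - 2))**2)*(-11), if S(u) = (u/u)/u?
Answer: -788545/491 ≈ -1606.0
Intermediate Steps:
S(u) = 1/u
S(491) + (146 + (0 + (-2*(-1) - 2))**2)*(-11) = 1/491 + (146 + (0 + (-2*(-1) - 2))**2)*(-11) = 1/491 + (146 + (0 + (2 - 2))**2)*(-11) = 1/491 + (146 + (0 + 0)**2)*(-11) = 1/491 + (146 + 0**2)*(-11) = 1/491 + (146 + 0)*(-11) = 1/491 + 146*(-11) = 1/491 - 1606 = -788545/491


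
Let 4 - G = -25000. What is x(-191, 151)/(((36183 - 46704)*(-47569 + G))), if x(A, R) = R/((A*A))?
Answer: 151/8660821601565 ≈ 1.7435e-11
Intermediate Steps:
G = 25004 (G = 4 - 1*(-25000) = 4 + 25000 = 25004)
x(A, R) = R/A² (x(A, R) = R/(A²) = R/A²)
x(-191, 151)/(((36183 - 46704)*(-47569 + G))) = (151/(-191)²)/(((36183 - 46704)*(-47569 + 25004))) = (151*(1/36481))/((-10521*(-22565))) = (151/36481)/237406365 = (151/36481)*(1/237406365) = 151/8660821601565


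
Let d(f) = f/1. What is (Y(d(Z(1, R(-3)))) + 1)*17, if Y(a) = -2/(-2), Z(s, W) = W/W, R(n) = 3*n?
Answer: 34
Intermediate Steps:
Z(s, W) = 1
d(f) = f (d(f) = f*1 = f)
Y(a) = 1 (Y(a) = -2*(-½) = 1)
(Y(d(Z(1, R(-3)))) + 1)*17 = (1 + 1)*17 = 2*17 = 34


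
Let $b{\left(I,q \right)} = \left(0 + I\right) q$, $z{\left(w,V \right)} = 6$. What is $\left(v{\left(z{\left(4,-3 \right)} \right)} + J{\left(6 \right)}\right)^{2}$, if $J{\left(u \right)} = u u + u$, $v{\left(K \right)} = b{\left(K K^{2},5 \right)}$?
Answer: $1258884$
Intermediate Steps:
$b{\left(I,q \right)} = I q$
$v{\left(K \right)} = 5 K^{3}$ ($v{\left(K \right)} = K K^{2} \cdot 5 = K^{3} \cdot 5 = 5 K^{3}$)
$J{\left(u \right)} = u + u^{2}$ ($J{\left(u \right)} = u^{2} + u = u + u^{2}$)
$\left(v{\left(z{\left(4,-3 \right)} \right)} + J{\left(6 \right)}\right)^{2} = \left(5 \cdot 6^{3} + 6 \left(1 + 6\right)\right)^{2} = \left(5 \cdot 216 + 6 \cdot 7\right)^{2} = \left(1080 + 42\right)^{2} = 1122^{2} = 1258884$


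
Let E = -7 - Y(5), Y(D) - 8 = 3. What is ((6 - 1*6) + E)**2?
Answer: 324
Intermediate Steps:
Y(D) = 11 (Y(D) = 8 + 3 = 11)
E = -18 (E = -7 - 1*11 = -7 - 11 = -18)
((6 - 1*6) + E)**2 = ((6 - 1*6) - 18)**2 = ((6 - 6) - 18)**2 = (0 - 18)**2 = (-18)**2 = 324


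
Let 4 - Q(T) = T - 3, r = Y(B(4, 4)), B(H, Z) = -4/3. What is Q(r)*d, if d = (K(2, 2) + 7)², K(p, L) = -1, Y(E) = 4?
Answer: 108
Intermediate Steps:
B(H, Z) = -4/3 (B(H, Z) = -4*⅓ = -4/3)
r = 4
Q(T) = 7 - T (Q(T) = 4 - (T - 3) = 4 - (-3 + T) = 4 + (3 - T) = 7 - T)
d = 36 (d = (-1 + 7)² = 6² = 36)
Q(r)*d = (7 - 1*4)*36 = (7 - 4)*36 = 3*36 = 108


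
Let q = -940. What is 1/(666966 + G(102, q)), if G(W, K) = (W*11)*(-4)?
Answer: 1/662478 ≈ 1.5095e-6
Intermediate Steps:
G(W, K) = -44*W (G(W, K) = (11*W)*(-4) = -44*W)
1/(666966 + G(102, q)) = 1/(666966 - 44*102) = 1/(666966 - 4488) = 1/662478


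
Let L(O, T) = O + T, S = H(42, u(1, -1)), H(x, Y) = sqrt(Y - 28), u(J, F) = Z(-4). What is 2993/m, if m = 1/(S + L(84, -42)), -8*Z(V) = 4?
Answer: 125706 + 2993*I*sqrt(114)/2 ≈ 1.2571e+5 + 15978.0*I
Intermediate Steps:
Z(V) = -1/2 (Z(V) = -1/8*4 = -1/2)
u(J, F) = -1/2
H(x, Y) = sqrt(-28 + Y)
S = I*sqrt(114)/2 (S = sqrt(-28 - 1/2) = sqrt(-57/2) = I*sqrt(114)/2 ≈ 5.3385*I)
m = 1/(42 + I*sqrt(114)/2) (m = 1/(I*sqrt(114)/2 + (84 - 42)) = 1/(I*sqrt(114)/2 + 42) = 1/(42 + I*sqrt(114)/2) ≈ 0.023431 - 0.0029783*I)
2993/m = 2993/(28/1195 - I*sqrt(114)/3585)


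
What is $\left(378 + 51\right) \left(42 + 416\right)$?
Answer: $196482$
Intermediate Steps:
$\left(378 + 51\right) \left(42 + 416\right) = 429 \cdot 458 = 196482$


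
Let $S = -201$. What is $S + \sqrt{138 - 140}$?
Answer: $-201 + i \sqrt{2} \approx -201.0 + 1.4142 i$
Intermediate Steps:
$S + \sqrt{138 - 140} = -201 + \sqrt{138 - 140} = -201 + \sqrt{-2} = -201 + i \sqrt{2}$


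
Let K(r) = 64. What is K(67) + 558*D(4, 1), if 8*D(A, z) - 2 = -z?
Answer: 535/4 ≈ 133.75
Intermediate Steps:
D(A, z) = 1/4 - z/8 (D(A, z) = 1/4 + (-z)/8 = 1/4 - z/8)
K(67) + 558*D(4, 1) = 64 + 558*(1/4 - 1/8*1) = 64 + 558*(1/4 - 1/8) = 64 + 558*(1/8) = 64 + 279/4 = 535/4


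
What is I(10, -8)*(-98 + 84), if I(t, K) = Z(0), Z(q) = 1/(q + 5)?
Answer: -14/5 ≈ -2.8000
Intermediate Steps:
Z(q) = 1/(5 + q)
I(t, K) = ⅕ (I(t, K) = 1/(5 + 0) = 1/5 = ⅕)
I(10, -8)*(-98 + 84) = (-98 + 84)/5 = (⅕)*(-14) = -14/5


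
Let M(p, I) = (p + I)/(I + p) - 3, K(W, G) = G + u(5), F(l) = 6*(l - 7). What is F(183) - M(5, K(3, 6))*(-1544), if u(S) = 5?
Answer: -2032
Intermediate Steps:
F(l) = -42 + 6*l (F(l) = 6*(-7 + l) = -42 + 6*l)
K(W, G) = 5 + G (K(W, G) = G + 5 = 5 + G)
M(p, I) = -2 (M(p, I) = (I + p)/(I + p) - 3 = 1 - 3 = -2)
F(183) - M(5, K(3, 6))*(-1544) = (-42 + 6*183) - (-2)*(-1544) = (-42 + 1098) - 1*3088 = 1056 - 3088 = -2032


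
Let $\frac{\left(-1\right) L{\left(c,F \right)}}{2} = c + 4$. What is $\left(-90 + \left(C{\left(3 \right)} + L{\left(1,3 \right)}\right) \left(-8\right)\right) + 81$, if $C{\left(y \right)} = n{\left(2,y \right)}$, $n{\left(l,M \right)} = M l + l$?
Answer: $7$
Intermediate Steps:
$L{\left(c,F \right)} = -8 - 2 c$ ($L{\left(c,F \right)} = - 2 \left(c + 4\right) = - 2 \left(4 + c\right) = -8 - 2 c$)
$n{\left(l,M \right)} = l + M l$
$C{\left(y \right)} = 2 + 2 y$ ($C{\left(y \right)} = 2 \left(1 + y\right) = 2 + 2 y$)
$\left(-90 + \left(C{\left(3 \right)} + L{\left(1,3 \right)}\right) \left(-8\right)\right) + 81 = \left(-90 + \left(\left(2 + 2 \cdot 3\right) - 10\right) \left(-8\right)\right) + 81 = \left(-90 + \left(\left(2 + 6\right) - 10\right) \left(-8\right)\right) + 81 = \left(-90 + \left(8 - 10\right) \left(-8\right)\right) + 81 = \left(-90 - -16\right) + 81 = \left(-90 + 16\right) + 81 = -74 + 81 = 7$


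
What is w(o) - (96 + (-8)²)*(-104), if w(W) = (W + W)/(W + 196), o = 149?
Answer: 5741098/345 ≈ 16641.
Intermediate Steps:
w(W) = 2*W/(196 + W) (w(W) = (2*W)/(196 + W) = 2*W/(196 + W))
w(o) - (96 + (-8)²)*(-104) = 2*149/(196 + 149) - (96 + (-8)²)*(-104) = 2*149/345 - (96 + 64)*(-104) = 2*149*(1/345) - 160*(-104) = 298/345 - 1*(-16640) = 298/345 + 16640 = 5741098/345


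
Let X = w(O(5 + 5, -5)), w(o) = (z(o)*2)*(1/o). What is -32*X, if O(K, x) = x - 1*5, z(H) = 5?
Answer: 32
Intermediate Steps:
O(K, x) = -5 + x (O(K, x) = x - 5 = -5 + x)
w(o) = 10/o (w(o) = (5*2)*(1/o) = 10/o)
X = -1 (X = 10/(-5 - 5) = 10/(-10) = 10*(-⅒) = -1)
-32*X = -32*(-1) = 32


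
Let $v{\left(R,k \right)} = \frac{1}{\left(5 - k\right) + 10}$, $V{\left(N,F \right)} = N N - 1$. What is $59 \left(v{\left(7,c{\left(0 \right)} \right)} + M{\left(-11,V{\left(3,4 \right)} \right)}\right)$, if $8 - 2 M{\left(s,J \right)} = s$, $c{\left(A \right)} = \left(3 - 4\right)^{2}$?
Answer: $\frac{3953}{7} \approx 564.71$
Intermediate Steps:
$V{\left(N,F \right)} = -1 + N^{2}$ ($V{\left(N,F \right)} = N^{2} - 1 = -1 + N^{2}$)
$c{\left(A \right)} = 1$ ($c{\left(A \right)} = \left(-1\right)^{2} = 1$)
$M{\left(s,J \right)} = 4 - \frac{s}{2}$
$v{\left(R,k \right)} = \frac{1}{15 - k}$
$59 \left(v{\left(7,c{\left(0 \right)} \right)} + M{\left(-11,V{\left(3,4 \right)} \right)}\right) = 59 \left(- \frac{1}{-15 + 1} + \left(4 - - \frac{11}{2}\right)\right) = 59 \left(- \frac{1}{-14} + \left(4 + \frac{11}{2}\right)\right) = 59 \left(\left(-1\right) \left(- \frac{1}{14}\right) + \frac{19}{2}\right) = 59 \left(\frac{1}{14} + \frac{19}{2}\right) = 59 \cdot \frac{67}{7} = \frac{3953}{7}$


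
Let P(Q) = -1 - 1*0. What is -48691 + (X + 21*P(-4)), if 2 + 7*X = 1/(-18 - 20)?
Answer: -1851067/38 ≈ -48712.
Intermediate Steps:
P(Q) = -1 (P(Q) = -1 + 0 = -1)
X = -11/38 (X = -2/7 + 1/(7*(-18 - 20)) = -2/7 + (⅐)/(-38) = -2/7 + (⅐)*(-1/38) = -2/7 - 1/266 = -11/38 ≈ -0.28947)
-48691 + (X + 21*P(-4)) = -48691 + (-11/38 + 21*(-1)) = -48691 + (-11/38 - 21) = -48691 - 809/38 = -1851067/38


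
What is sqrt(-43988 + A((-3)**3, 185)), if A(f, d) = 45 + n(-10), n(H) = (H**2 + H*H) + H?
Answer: I*sqrt(43753) ≈ 209.17*I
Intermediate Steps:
n(H) = H + 2*H**2 (n(H) = (H**2 + H**2) + H = 2*H**2 + H = H + 2*H**2)
A(f, d) = 235 (A(f, d) = 45 - 10*(1 + 2*(-10)) = 45 - 10*(1 - 20) = 45 - 10*(-19) = 45 + 190 = 235)
sqrt(-43988 + A((-3)**3, 185)) = sqrt(-43988 + 235) = sqrt(-43753) = I*sqrt(43753)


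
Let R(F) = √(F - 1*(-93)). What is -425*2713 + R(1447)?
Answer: -1153025 + 2*√385 ≈ -1.1530e+6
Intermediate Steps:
R(F) = √(93 + F) (R(F) = √(F + 93) = √(93 + F))
-425*2713 + R(1447) = -425*2713 + √(93 + 1447) = -1153025 + √1540 = -1153025 + 2*√385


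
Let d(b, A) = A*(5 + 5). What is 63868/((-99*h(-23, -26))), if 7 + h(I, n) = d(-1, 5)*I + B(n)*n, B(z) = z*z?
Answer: 63868/1854567 ≈ 0.034438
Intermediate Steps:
B(z) = z**2
d(b, A) = 10*A (d(b, A) = A*10 = 10*A)
h(I, n) = -7 + n**3 + 50*I (h(I, n) = -7 + ((10*5)*I + n**2*n) = -7 + (50*I + n**3) = -7 + (n**3 + 50*I) = -7 + n**3 + 50*I)
63868/((-99*h(-23, -26))) = 63868/((-99*(-7 + (-26)**3 + 50*(-23)))) = 63868/((-99*(-7 - 17576 - 1150))) = 63868/((-99*(-18733))) = 63868/1854567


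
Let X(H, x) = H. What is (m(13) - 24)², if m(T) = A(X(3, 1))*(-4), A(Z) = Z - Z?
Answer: 576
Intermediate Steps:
A(Z) = 0
m(T) = 0 (m(T) = 0*(-4) = 0)
(m(13) - 24)² = (0 - 24)² = (-24)² = 576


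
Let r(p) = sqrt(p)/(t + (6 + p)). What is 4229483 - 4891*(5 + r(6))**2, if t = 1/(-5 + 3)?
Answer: 2172595648/529 - 97820*sqrt(6)/23 ≈ 4.0966e+6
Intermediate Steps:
t = -1/2 (t = 1/(-2) = -1/2 ≈ -0.50000)
r(p) = sqrt(p)/(11/2 + p) (r(p) = sqrt(p)/(-1/2 + (6 + p)) = sqrt(p)/(11/2 + p))
4229483 - 4891*(5 + r(6))**2 = 4229483 - 4891*(5 + 2*sqrt(6)/(11 + 2*6))**2 = 4229483 - 4891*(5 + 2*sqrt(6)/(11 + 12))**2 = 4229483 - 4891*(5 + 2*sqrt(6)/23)**2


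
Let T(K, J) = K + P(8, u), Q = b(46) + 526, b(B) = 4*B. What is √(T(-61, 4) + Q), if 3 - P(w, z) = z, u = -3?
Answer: √655 ≈ 25.593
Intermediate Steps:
P(w, z) = 3 - z
Q = 710 (Q = 4*46 + 526 = 184 + 526 = 710)
T(K, J) = 6 + K (T(K, J) = K + (3 - 1*(-3)) = K + (3 + 3) = K + 6 = 6 + K)
√(T(-61, 4) + Q) = √((6 - 61) + 710) = √(-55 + 710) = √655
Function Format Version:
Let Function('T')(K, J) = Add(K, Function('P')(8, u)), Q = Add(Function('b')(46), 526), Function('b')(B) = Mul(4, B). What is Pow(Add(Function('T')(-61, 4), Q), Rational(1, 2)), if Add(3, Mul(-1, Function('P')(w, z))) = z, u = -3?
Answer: Pow(655, Rational(1, 2)) ≈ 25.593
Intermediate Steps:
Function('P')(w, z) = Add(3, Mul(-1, z))
Q = 710 (Q = Add(Mul(4, 46), 526) = Add(184, 526) = 710)
Function('T')(K, J) = Add(6, K) (Function('T')(K, J) = Add(K, Add(3, Mul(-1, -3))) = Add(K, Add(3, 3)) = Add(K, 6) = Add(6, K))
Pow(Add(Function('T')(-61, 4), Q), Rational(1, 2)) = Pow(Add(Add(6, -61), 710), Rational(1, 2)) = Pow(Add(-55, 710), Rational(1, 2)) = Pow(655, Rational(1, 2))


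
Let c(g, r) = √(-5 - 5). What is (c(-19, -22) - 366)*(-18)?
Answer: 6588 - 18*I*√10 ≈ 6588.0 - 56.921*I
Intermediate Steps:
c(g, r) = I*√10 (c(g, r) = √(-10) = I*√10)
(c(-19, -22) - 366)*(-18) = (I*√10 - 366)*(-18) = (-366 + I*√10)*(-18) = 6588 - 18*I*√10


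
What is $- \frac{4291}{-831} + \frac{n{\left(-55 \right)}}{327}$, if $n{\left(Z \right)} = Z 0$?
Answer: $\frac{4291}{831} \approx 5.1637$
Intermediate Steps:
$n{\left(Z \right)} = 0$
$- \frac{4291}{-831} + \frac{n{\left(-55 \right)}}{327} = - \frac{4291}{-831} + \frac{0}{327} = \left(-4291\right) \left(- \frac{1}{831}\right) + 0 \cdot \frac{1}{327} = \frac{4291}{831} + 0 = \frac{4291}{831}$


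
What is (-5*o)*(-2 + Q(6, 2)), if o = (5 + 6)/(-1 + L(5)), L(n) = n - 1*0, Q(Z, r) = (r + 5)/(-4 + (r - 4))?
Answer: 1045/24 ≈ 43.542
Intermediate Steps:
Q(Z, r) = (5 + r)/(-8 + r) (Q(Z, r) = (5 + r)/(-4 + (-4 + r)) = (5 + r)/(-8 + r))
L(n) = n (L(n) = n + 0 = n)
o = 11/4 (o = (5 + 6)/(-1 + 5) = 11/4 ≈ 2.7500)
(-5*o)*(-2 + Q(6, 2)) = (-5*11/4)*(-2 + (5 + 2)/(-8 + 2)) = -55*(-2 + 7/(-6))/4 = -55*(-2 - ⅙*7)/4 = -55*(-2 - 7/6)/4 = -55/4*(-19/6) = 1045/24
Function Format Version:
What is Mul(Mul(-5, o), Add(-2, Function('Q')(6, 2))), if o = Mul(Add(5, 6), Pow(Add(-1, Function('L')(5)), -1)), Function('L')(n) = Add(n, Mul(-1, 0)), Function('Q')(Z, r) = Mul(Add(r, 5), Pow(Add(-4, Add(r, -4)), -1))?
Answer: Rational(1045, 24) ≈ 43.542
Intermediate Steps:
Function('Q')(Z, r) = Mul(Pow(Add(-8, r), -1), Add(5, r)) (Function('Q')(Z, r) = Mul(Add(5, r), Pow(Add(-4, Add(-4, r)), -1)) = Mul(Add(5, r), Pow(Add(-8, r), -1)) = Mul(Pow(Add(-8, r), -1), Add(5, r)))
Function('L')(n) = n (Function('L')(n) = Add(n, 0) = n)
o = Rational(11, 4) (o = Mul(Add(5, 6), Pow(Add(-1, 5), -1)) = Mul(11, Pow(4, -1)) = Mul(11, Rational(1, 4)) = Rational(11, 4) ≈ 2.7500)
Mul(Mul(-5, o), Add(-2, Function('Q')(6, 2))) = Mul(Mul(-5, Rational(11, 4)), Add(-2, Mul(Pow(Add(-8, 2), -1), Add(5, 2)))) = Mul(Rational(-55, 4), Add(-2, Mul(Pow(-6, -1), 7))) = Mul(Rational(-55, 4), Add(-2, Mul(Rational(-1, 6), 7))) = Mul(Rational(-55, 4), Add(-2, Rational(-7, 6))) = Mul(Rational(-55, 4), Rational(-19, 6)) = Rational(1045, 24)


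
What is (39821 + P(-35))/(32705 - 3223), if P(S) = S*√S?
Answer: 39821/29482 - 35*I*√35/29482 ≈ 1.3507 - 0.0070234*I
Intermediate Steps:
P(S) = S^(3/2)
(39821 + P(-35))/(32705 - 3223) = (39821 + (-35)^(3/2))/(32705 - 3223) = (39821 - 35*I*√35)/29482 = (39821 - 35*I*√35)*(1/29482) = 39821/29482 - 35*I*√35/29482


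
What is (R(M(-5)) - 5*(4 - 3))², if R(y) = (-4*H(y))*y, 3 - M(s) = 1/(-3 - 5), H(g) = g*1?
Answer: 497025/256 ≈ 1941.5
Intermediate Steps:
H(g) = g
M(s) = 25/8 (M(s) = 3 - 1/(-3 - 5) = 3 - 1/(-8) = 3 - 1*(-⅛) = 3 + ⅛ = 25/8)
R(y) = -4*y² (R(y) = (-4*y)*y = -4*y²)
(R(M(-5)) - 5*(4 - 3))² = (-4*(25/8)² - 5*(4 - 3))² = (-4*625/64 - 5*1)² = (-625/16 - 5)² = (-705/16)² = 497025/256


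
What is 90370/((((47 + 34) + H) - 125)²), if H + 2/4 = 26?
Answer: 361480/1369 ≈ 264.05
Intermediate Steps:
H = 51/2 (H = -½ + 26 = 51/2 ≈ 25.500)
90370/((((47 + 34) + H) - 125)²) = 90370/((((47 + 34) + 51/2) - 125)²) = 90370/(((81 + 51/2) - 125)²) = 90370/((213/2 - 125)²) = 90370/((-37/2)²) = 90370/(1369/4) = 90370*(4/1369) = 361480/1369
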